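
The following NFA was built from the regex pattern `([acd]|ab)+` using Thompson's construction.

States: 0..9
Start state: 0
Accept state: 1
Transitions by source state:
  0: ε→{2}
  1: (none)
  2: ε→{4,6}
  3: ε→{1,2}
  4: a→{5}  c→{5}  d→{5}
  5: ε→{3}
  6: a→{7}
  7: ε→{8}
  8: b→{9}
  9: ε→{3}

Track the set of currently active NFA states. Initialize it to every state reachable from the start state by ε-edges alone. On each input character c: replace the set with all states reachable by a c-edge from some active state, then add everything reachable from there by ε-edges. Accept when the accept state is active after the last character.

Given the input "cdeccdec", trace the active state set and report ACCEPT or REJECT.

start: ε-closure({0}) = {0,2,4,6}
'c' @ 1: {1,2,3,4,5,6}  (accept∈set)
'd' @ 2: {1,2,3,4,5,6}  (accept∈set)
'e' @ 3: {}  — state set empty
rest 'ccdec' ignored (set empty)
end set {} — state 1 not in

Answer: REJECT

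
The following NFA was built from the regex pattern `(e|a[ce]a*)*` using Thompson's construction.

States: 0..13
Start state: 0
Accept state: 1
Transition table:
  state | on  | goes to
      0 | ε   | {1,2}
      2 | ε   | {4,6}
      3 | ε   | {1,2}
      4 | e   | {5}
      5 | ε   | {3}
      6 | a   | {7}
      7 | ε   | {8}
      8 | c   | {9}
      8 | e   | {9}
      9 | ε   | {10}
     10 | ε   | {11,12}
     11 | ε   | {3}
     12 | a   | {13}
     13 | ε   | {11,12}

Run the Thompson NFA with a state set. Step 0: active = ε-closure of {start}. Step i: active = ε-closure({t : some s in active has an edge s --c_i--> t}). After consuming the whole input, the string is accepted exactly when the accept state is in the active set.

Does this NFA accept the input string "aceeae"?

start: ε-closure({0}) = {0,1,2,4,6}
'a' @ 1: {7,8}
'c' @ 2: {1,2,3,4,6,9,10,11,12}  [accepting]
'e' @ 3: {1,2,3,4,5,6}  [accepting]
'e' @ 4: {1,2,3,4,5,6}  [accepting]
'a' @ 5: {7,8}
'e' @ 6: {1,2,3,4,6,9,10,11,12}  [accepting]
final: {1,2,3,4,6,9,10,11,12}; accept 1 in set

Answer: ACCEPT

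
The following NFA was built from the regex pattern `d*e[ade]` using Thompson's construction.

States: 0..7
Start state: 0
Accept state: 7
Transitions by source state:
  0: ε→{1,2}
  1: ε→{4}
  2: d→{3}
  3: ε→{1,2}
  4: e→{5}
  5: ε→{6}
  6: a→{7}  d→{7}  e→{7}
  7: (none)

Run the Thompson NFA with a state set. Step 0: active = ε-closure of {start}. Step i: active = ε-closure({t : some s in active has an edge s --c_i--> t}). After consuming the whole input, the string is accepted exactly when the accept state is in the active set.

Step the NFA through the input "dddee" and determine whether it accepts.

Answer: ACCEPT

Derivation:
start: ε-closure({0}) = {0,1,2,4}
'd' @ 1: {1,2,3,4}
'd' @ 2: {1,2,3,4}
'd' @ 3: {1,2,3,4}
'e' @ 4: {5,6}
'e' @ 5: {7}  [accepting]
end set {7} — state 7 in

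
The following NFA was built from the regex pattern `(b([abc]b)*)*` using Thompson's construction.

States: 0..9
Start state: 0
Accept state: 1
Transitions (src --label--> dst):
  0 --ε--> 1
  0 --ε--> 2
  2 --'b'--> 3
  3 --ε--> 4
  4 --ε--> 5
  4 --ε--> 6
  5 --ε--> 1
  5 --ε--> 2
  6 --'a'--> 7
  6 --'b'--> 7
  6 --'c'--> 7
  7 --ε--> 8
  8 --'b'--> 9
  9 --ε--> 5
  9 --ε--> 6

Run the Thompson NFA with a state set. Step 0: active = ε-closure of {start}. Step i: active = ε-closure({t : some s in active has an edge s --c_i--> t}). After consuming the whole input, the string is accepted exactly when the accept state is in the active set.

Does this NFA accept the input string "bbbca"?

Answer: REJECT

Steps:
start: ε-closure({0}) = {0,1,2}
'b' @ 1: {1,2,3,4,5,6}  (accept∈set)
'b' @ 2: {1,2,3,4,5,6,7,8}  (accept∈set)
'b' @ 3: {1,2,3,4,5,6,7,8,9}  (accept∈set)
'c' @ 4: {7,8}
'a' @ 5: {}  — dead — no transitions
final: {}; accept 1 not in set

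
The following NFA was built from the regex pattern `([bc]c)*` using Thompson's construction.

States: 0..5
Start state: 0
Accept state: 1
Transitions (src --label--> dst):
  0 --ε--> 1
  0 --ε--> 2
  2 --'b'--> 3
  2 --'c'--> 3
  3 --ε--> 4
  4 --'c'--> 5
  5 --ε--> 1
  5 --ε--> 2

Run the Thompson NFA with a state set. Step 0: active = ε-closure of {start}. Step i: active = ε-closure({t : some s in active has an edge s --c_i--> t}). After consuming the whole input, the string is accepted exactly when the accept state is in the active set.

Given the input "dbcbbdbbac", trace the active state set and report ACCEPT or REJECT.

Answer: REJECT

Derivation:
S₀ = ε-closure({0}) = {0,1,2}
'd' @ 1: {}  — no active states
rest 'bcbbdbbac' ignored (set empty)
end set {} — state 1 not in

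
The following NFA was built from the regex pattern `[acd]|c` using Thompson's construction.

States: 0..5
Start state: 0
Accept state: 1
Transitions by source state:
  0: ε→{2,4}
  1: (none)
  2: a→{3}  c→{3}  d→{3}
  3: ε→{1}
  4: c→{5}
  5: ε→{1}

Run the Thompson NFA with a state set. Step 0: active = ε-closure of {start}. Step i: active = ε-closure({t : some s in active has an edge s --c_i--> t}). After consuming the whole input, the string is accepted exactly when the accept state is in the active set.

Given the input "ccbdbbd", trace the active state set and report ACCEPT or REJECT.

S₀ = ε-closure({0}) = {0,2,4}
'c' @ 1: {1,3,5}  [accepting]
'c' @ 2: {}  — state set empty
rest 'bdbbd' ignored (set empty)
final: {}; accept 1 not in set

Answer: REJECT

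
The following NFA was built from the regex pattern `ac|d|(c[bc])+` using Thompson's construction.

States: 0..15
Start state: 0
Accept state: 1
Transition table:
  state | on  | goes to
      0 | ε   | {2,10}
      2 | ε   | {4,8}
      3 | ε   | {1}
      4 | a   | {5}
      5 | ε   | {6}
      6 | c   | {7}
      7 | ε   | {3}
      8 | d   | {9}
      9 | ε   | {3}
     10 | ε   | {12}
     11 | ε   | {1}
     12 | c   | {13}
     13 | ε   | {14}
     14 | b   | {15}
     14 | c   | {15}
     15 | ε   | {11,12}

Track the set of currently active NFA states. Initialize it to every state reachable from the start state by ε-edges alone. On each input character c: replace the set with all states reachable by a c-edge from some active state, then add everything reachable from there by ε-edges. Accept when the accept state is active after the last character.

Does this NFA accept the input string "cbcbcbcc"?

start: ε-closure({0}) = {0,2,4,8,10,12}
'c' @ 1: {13,14}
'b' @ 2: {1,11,12,15}  ✓accept
'c' @ 3: {13,14}
'b' @ 4: {1,11,12,15}  ✓accept
'c' @ 5: {13,14}
'b' @ 6: {1,11,12,15}  ✓accept
'c' @ 7: {13,14}
'c' @ 8: {1,11,12,15}  ✓accept
after full input: {1,11,12,15}  (accept=1 in)

Answer: ACCEPT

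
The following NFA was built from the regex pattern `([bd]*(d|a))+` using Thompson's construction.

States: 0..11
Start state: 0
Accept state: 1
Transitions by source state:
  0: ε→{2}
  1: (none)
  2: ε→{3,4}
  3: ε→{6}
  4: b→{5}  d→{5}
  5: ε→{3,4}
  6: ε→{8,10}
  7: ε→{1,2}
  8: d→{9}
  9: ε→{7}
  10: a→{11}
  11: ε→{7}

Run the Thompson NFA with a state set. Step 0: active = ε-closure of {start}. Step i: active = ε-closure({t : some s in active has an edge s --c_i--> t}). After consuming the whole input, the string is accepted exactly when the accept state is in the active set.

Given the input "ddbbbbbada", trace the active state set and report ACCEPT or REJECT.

S₀ = ε-closure({0}) = {0,2,3,4,6,8,10}
'd' @ 1: {1,2,3,4,5,6,7,8,9,10}  (accept∈set)
'd' @ 2: {1,2,3,4,5,6,7,8,9,10}  (accept∈set)
'b' @ 3: {3,4,5,6,8,10}
'b' @ 4: {3,4,5,6,8,10}
'b' @ 5: {3,4,5,6,8,10}
'b' @ 6: {3,4,5,6,8,10}
'b' @ 7: {3,4,5,6,8,10}
'a' @ 8: {1,2,3,4,6,7,8,10,11}  (accept∈set)
'd' @ 9: {1,2,3,4,5,6,7,8,9,10}  (accept∈set)
'a' @ 10: {1,2,3,4,6,7,8,10,11}  (accept∈set)
end set {1,2,3,4,6,7,8,10,11} — state 1 in

Answer: ACCEPT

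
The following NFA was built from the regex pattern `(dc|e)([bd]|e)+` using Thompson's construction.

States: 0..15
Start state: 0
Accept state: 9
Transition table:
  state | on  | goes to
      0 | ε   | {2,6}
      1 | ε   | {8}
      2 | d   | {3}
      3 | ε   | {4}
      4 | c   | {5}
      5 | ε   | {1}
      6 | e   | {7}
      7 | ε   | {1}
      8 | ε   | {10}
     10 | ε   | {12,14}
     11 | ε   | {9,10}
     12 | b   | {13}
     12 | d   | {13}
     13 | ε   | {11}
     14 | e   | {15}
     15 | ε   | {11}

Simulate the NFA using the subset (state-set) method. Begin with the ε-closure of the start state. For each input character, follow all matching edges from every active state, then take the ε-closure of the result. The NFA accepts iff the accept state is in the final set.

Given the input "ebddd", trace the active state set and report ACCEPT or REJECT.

Answer: ACCEPT

Derivation:
initial (ε-close {0}): {0,2,6}
'e' @ 1: {1,7,8,10,12,14}
'b' @ 2: {9,10,11,12,13,14}  [accepting]
'd' @ 3: {9,10,11,12,13,14}  [accepting]
'd' @ 4: {9,10,11,12,13,14}  [accepting]
'd' @ 5: {9,10,11,12,13,14}  [accepting]
final: {9,10,11,12,13,14}; accept 9 in set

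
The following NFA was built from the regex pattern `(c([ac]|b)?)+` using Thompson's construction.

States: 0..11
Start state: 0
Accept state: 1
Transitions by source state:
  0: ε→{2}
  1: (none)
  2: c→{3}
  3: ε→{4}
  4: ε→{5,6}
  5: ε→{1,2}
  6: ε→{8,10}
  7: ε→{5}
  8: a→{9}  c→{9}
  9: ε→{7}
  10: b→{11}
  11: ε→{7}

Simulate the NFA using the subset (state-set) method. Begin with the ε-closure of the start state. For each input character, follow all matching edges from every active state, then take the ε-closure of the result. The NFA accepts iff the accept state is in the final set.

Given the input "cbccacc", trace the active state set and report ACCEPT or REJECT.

initial (ε-close {0}): {0,2}
'c' @ 1: {1,2,3,4,5,6,8,10}  [accepting]
'b' @ 2: {1,2,5,7,11}  [accepting]
'c' @ 3: {1,2,3,4,5,6,8,10}  [accepting]
'c' @ 4: {1,2,3,4,5,6,7,8,9,10}  [accepting]
'a' @ 5: {1,2,5,7,9}  [accepting]
'c' @ 6: {1,2,3,4,5,6,8,10}  [accepting]
'c' @ 7: {1,2,3,4,5,6,7,8,9,10}  [accepting]
end set {1,2,3,4,5,6,7,8,9,10} — state 1 in

Answer: ACCEPT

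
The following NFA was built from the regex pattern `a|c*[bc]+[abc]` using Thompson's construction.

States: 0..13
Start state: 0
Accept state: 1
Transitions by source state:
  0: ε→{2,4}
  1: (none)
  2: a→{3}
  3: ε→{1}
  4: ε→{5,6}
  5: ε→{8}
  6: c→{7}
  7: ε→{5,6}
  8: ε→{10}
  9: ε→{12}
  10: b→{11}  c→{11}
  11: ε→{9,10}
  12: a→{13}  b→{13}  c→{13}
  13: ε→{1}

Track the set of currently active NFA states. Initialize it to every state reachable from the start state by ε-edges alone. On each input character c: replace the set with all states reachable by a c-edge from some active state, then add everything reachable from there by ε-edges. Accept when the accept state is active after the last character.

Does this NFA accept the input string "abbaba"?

initial (ε-close {0}): {0,2,4,5,6,8,10}
'a' @ 1: {1,3}  ✓accept
'b' @ 2: {}  — dead — no transitions
rest 'baba' ignored (set empty)
after full input: {}  (accept=1 not in)

Answer: REJECT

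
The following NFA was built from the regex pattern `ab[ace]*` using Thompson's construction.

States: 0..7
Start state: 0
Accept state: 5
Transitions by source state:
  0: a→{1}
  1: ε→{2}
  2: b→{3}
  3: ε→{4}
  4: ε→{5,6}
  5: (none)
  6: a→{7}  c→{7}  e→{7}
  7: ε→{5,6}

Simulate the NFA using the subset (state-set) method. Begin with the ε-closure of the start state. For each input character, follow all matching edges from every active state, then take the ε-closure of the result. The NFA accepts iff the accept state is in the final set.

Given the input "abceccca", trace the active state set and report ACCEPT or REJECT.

initial (ε-close {0}): {0}
'a' @ 1: {1,2}
'b' @ 2: {3,4,5,6}  ✓accept
'c' @ 3: {5,6,7}  ✓accept
'e' @ 4: {5,6,7}  ✓accept
'c' @ 5: {5,6,7}  ✓accept
'c' @ 6: {5,6,7}  ✓accept
'c' @ 7: {5,6,7}  ✓accept
'a' @ 8: {5,6,7}  ✓accept
final: {5,6,7}; accept 5 in set

Answer: ACCEPT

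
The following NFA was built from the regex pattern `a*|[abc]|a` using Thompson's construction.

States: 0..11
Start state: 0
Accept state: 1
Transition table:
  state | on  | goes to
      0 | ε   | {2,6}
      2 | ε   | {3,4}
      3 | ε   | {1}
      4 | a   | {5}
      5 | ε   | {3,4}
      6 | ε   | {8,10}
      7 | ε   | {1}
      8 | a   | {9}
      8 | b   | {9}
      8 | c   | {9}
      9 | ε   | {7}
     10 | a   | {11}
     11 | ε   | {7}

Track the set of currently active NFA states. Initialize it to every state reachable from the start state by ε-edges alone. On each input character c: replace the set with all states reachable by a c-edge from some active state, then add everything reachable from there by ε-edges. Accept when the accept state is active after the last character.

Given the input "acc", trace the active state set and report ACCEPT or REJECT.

initial (ε-close {0}): {0,1,2,3,4,6,8,10}
'a' @ 1: {1,3,4,5,7,9,11}  ✓accept
'c' @ 2: {}  — state set empty
rest 'c' ignored (set empty)
end set {} — state 1 not in

Answer: REJECT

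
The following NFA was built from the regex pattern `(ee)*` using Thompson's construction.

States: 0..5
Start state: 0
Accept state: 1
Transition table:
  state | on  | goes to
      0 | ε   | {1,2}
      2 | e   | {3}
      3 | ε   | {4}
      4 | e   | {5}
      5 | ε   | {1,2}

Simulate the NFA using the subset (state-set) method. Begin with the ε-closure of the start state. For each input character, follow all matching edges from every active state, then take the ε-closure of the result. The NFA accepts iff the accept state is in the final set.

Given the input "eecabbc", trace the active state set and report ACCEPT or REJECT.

Answer: REJECT

Derivation:
start: ε-closure({0}) = {0,1,2}
'e' @ 1: {3,4}
'e' @ 2: {1,2,5}  (accept∈set)
'c' @ 3: {}  — no active states
rest 'abbc' ignored (set empty)
after full input: {}  (accept=1 not in)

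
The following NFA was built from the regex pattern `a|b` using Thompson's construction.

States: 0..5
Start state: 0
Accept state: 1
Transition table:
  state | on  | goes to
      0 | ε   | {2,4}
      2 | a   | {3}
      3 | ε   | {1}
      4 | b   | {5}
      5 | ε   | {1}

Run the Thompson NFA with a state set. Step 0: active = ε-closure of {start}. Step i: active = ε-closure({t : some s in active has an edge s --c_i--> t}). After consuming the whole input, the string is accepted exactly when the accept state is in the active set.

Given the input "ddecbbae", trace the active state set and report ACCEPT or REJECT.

S₀ = ε-closure({0}) = {0,2,4}
'd' @ 1: {}  — dead — no transitions
rest 'decbbae' ignored (set empty)
end set {} — state 1 not in

Answer: REJECT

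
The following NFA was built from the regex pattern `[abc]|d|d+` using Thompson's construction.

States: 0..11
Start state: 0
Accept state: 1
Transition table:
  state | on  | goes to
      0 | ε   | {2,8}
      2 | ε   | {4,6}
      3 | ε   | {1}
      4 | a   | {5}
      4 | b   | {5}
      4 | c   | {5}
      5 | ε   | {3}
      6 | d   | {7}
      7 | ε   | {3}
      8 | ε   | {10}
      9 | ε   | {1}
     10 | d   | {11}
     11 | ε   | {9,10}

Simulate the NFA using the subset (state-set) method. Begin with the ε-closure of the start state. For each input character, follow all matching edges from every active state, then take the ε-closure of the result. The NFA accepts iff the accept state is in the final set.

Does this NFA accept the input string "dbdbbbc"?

initial (ε-close {0}): {0,2,4,6,8,10}
'd' @ 1: {1,3,7,9,10,11}  [accepting]
'b' @ 2: {}  — dead — no transitions
rest 'dbbbc' ignored (set empty)
end set {} — state 1 not in

Answer: REJECT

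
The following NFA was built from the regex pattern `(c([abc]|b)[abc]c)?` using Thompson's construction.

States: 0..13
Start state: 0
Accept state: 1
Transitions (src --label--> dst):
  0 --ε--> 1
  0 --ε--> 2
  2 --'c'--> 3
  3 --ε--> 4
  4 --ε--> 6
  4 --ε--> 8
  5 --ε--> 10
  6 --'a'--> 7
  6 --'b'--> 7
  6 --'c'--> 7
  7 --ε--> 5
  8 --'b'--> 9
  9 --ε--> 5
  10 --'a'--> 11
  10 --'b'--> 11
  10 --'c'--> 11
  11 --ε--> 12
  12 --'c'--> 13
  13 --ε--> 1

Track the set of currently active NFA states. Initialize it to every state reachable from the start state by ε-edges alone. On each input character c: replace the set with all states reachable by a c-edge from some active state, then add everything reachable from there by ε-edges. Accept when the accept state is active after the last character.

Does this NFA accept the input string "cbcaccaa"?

Answer: REJECT

Steps:
initial (ε-close {0}): {0,1,2}
'c' @ 1: {3,4,6,8}
'b' @ 2: {5,7,9,10}
'c' @ 3: {11,12}
'a' @ 4: {}  — state set empty
rest 'ccaa' ignored (set empty)
end set {} — state 1 not in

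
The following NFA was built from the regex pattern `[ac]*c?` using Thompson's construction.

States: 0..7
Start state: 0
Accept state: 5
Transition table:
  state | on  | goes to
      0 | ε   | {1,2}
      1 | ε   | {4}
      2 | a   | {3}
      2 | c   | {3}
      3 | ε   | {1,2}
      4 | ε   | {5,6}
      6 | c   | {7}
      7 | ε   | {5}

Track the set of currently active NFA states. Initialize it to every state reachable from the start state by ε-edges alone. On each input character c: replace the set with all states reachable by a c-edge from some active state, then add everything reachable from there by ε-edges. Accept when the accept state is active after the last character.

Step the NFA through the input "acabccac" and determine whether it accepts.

Answer: REJECT

Steps:
initial (ε-close {0}): {0,1,2,4,5,6}
'a' @ 1: {1,2,3,4,5,6}  (accept∈set)
'c' @ 2: {1,2,3,4,5,6,7}  (accept∈set)
'a' @ 3: {1,2,3,4,5,6}  (accept∈set)
'b' @ 4: {}  — state set empty
rest 'ccac' ignored (set empty)
final: {}; accept 5 not in set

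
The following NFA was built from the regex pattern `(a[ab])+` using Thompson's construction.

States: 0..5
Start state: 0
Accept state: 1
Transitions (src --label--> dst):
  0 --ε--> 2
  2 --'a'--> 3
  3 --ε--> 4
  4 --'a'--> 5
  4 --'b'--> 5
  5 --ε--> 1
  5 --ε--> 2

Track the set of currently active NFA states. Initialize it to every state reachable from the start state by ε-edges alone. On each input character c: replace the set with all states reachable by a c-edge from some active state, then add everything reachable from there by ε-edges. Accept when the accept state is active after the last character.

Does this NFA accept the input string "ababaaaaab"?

Answer: ACCEPT

Trace:
S₀ = ε-closure({0}) = {0,2}
'a' @ 1: {3,4}
'b' @ 2: {1,2,5}  ✓accept
'a' @ 3: {3,4}
'b' @ 4: {1,2,5}  ✓accept
'a' @ 5: {3,4}
'a' @ 6: {1,2,5}  ✓accept
'a' @ 7: {3,4}
'a' @ 8: {1,2,5}  ✓accept
'a' @ 9: {3,4}
'b' @ 10: {1,2,5}  ✓accept
after full input: {1,2,5}  (accept=1 in)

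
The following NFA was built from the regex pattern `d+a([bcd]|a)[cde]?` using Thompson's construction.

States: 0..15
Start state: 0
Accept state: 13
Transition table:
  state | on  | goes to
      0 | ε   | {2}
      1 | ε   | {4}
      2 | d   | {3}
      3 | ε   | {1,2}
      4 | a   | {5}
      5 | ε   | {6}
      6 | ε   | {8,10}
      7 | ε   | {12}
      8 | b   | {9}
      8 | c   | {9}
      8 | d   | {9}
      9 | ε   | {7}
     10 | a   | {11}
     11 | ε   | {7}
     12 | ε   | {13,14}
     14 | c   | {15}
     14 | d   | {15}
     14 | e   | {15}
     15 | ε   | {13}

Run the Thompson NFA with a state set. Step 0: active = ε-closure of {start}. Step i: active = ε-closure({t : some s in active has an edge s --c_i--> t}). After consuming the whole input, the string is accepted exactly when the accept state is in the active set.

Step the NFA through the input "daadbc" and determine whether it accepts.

initial (ε-close {0}): {0,2}
'd' @ 1: {1,2,3,4}
'a' @ 2: {5,6,8,10}
'a' @ 3: {7,11,12,13,14}  [accepting]
'd' @ 4: {13,15}  [accepting]
'b' @ 5: {}  — dead — no transitions
rest 'c' ignored (set empty)
final: {}; accept 13 not in set

Answer: REJECT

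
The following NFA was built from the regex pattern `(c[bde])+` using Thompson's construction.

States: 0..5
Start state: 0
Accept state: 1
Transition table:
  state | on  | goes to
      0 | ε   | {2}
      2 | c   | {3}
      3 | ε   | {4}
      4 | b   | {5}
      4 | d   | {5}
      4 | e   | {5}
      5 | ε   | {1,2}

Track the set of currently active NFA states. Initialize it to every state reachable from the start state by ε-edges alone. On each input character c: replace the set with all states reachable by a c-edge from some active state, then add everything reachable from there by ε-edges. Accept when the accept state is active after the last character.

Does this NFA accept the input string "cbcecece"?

Answer: ACCEPT

Steps:
start: ε-closure({0}) = {0,2}
'c' @ 1: {3,4}
'b' @ 2: {1,2,5}  ✓accept
'c' @ 3: {3,4}
'e' @ 4: {1,2,5}  ✓accept
'c' @ 5: {3,4}
'e' @ 6: {1,2,5}  ✓accept
'c' @ 7: {3,4}
'e' @ 8: {1,2,5}  ✓accept
final: {1,2,5}; accept 1 in set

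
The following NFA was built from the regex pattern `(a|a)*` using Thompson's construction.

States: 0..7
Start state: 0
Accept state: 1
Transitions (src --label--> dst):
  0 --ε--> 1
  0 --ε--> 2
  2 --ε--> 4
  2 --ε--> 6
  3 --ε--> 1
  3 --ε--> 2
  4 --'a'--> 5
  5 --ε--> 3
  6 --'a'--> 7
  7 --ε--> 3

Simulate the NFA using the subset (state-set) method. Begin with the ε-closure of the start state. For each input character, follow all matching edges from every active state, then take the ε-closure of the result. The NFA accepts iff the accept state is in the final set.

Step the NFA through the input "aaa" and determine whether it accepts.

Answer: ACCEPT

Trace:
S₀ = ε-closure({0}) = {0,1,2,4,6}
'a' @ 1: {1,2,3,4,5,6,7}  ✓accept
'a' @ 2: {1,2,3,4,5,6,7}  ✓accept
'a' @ 3: {1,2,3,4,5,6,7}  ✓accept
end set {1,2,3,4,5,6,7} — state 1 in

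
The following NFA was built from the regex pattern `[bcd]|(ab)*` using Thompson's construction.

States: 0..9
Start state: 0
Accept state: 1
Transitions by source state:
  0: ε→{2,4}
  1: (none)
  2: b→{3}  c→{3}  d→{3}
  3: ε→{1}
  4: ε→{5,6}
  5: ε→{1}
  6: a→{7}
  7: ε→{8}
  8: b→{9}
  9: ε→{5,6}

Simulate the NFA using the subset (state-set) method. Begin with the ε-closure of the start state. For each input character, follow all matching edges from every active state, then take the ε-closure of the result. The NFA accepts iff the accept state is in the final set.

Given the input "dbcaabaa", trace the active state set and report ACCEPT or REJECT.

start: ε-closure({0}) = {0,1,2,4,5,6}
'd' @ 1: {1,3}  ✓accept
'b' @ 2: {}  — no active states
rest 'caabaa' ignored (set empty)
final: {}; accept 1 not in set

Answer: REJECT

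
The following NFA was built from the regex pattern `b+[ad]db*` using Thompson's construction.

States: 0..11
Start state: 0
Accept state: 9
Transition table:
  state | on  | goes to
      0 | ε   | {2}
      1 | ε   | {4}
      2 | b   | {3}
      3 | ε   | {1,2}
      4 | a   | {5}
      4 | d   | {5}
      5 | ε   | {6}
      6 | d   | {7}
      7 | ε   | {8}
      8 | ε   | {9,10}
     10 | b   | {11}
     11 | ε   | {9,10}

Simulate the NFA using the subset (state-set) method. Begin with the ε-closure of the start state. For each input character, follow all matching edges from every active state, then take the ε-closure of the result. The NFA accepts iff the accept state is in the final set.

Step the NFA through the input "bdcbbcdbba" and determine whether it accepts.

Answer: REJECT

Derivation:
initial (ε-close {0}): {0,2}
'b' @ 1: {1,2,3,4}
'd' @ 2: {5,6}
'c' @ 3: {}  — no active states
rest 'bbcdbba' ignored (set empty)
final: {}; accept 9 not in set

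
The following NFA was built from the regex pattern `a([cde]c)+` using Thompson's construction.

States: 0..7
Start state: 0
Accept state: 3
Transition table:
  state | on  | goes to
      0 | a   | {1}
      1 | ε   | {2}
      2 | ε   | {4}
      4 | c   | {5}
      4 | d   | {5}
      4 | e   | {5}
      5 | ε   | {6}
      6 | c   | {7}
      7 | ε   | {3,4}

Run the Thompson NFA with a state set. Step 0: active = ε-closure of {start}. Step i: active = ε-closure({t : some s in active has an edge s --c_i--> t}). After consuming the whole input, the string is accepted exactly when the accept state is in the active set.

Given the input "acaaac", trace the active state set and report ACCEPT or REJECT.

Answer: REJECT

Derivation:
S₀ = ε-closure({0}) = {0}
'a' @ 1: {1,2,4}
'c' @ 2: {5,6}
'a' @ 3: {}  — dead — no transitions
rest 'aac' ignored (set empty)
final: {}; accept 3 not in set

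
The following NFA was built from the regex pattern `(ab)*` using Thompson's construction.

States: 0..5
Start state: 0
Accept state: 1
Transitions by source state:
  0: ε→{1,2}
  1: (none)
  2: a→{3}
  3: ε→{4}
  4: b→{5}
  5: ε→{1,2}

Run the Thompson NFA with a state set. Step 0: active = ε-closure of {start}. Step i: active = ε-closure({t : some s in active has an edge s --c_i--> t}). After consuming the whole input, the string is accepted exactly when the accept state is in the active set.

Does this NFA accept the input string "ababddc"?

initial (ε-close {0}): {0,1,2}
'a' @ 1: {3,4}
'b' @ 2: {1,2,5}  [accepting]
'a' @ 3: {3,4}
'b' @ 4: {1,2,5}  [accepting]
'd' @ 5: {}  — dead — no transitions
rest 'dc' ignored (set empty)
final: {}; accept 1 not in set

Answer: REJECT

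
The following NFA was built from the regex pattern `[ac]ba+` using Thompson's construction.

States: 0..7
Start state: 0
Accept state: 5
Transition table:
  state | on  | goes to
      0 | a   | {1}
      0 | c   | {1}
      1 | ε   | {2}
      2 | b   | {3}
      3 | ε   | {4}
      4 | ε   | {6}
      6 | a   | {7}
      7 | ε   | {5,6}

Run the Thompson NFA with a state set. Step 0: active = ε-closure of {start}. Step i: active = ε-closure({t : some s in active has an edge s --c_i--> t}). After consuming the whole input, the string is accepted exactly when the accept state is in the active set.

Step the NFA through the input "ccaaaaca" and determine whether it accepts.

S₀ = ε-closure({0}) = {0}
'c' @ 1: {1,2}
'c' @ 2: {}  — dead — no transitions
rest 'aaaaca' ignored (set empty)
final: {}; accept 5 not in set

Answer: REJECT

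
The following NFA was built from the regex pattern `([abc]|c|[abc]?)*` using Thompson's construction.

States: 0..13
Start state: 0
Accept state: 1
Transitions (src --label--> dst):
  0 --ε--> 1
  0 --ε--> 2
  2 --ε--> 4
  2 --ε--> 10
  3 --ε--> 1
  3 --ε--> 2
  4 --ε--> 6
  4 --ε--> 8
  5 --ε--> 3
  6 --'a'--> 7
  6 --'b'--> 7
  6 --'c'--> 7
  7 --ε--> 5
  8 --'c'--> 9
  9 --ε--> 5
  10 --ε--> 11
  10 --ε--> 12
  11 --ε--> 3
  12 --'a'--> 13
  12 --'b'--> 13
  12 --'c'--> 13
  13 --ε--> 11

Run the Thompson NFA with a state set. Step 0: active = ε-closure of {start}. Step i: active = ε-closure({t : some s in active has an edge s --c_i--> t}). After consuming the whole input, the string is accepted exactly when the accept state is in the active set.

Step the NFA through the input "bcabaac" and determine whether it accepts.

Answer: ACCEPT

Trace:
initial (ε-close {0}): {0,1,2,3,4,6,8,10,11,12}
'b' @ 1: {1,2,3,4,5,6,7,8,10,11,12,13}  (accept∈set)
'c' @ 2: {1,2,3,4,5,6,7,8,9,10,11,12,13}  (accept∈set)
'a' @ 3: {1,2,3,4,5,6,7,8,10,11,12,13}  (accept∈set)
'b' @ 4: {1,2,3,4,5,6,7,8,10,11,12,13}  (accept∈set)
'a' @ 5: {1,2,3,4,5,6,7,8,10,11,12,13}  (accept∈set)
'a' @ 6: {1,2,3,4,5,6,7,8,10,11,12,13}  (accept∈set)
'c' @ 7: {1,2,3,4,5,6,7,8,9,10,11,12,13}  (accept∈set)
end set {1,2,3,4,5,6,7,8,9,10,11,12,13} — state 1 in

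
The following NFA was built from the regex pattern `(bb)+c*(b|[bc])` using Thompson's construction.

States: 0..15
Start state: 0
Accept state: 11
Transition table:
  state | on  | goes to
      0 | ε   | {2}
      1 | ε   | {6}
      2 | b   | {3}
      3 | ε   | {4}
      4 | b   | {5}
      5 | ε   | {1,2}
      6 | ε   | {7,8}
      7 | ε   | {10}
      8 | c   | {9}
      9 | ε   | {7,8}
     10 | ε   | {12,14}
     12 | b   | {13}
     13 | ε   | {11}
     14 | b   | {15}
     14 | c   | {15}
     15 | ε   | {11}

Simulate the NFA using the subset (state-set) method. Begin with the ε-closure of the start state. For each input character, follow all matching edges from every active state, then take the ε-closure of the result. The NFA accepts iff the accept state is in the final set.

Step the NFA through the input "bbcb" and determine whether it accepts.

Answer: ACCEPT

Trace:
initial (ε-close {0}): {0,2}
'b' @ 1: {3,4}
'b' @ 2: {1,2,5,6,7,8,10,12,14}
'c' @ 3: {7,8,9,10,11,12,14,15}  (accept∈set)
'b' @ 4: {11,13,15}  (accept∈set)
after full input: {11,13,15}  (accept=11 in)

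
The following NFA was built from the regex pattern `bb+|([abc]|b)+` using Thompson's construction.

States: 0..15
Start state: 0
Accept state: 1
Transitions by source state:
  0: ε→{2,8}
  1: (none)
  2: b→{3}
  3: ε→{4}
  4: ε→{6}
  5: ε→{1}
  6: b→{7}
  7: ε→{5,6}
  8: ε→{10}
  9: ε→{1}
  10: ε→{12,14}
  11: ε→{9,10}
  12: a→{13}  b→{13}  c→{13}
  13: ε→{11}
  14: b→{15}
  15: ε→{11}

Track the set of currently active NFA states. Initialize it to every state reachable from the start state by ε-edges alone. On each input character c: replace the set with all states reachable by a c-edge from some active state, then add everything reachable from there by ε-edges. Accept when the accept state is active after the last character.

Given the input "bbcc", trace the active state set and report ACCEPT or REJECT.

start: ε-closure({0}) = {0,2,8,10,12,14}
'b' @ 1: {1,3,4,6,9,10,11,12,13,14,15}  ✓accept
'b' @ 2: {1,5,6,7,9,10,11,12,13,14,15}  ✓accept
'c' @ 3: {1,9,10,11,12,13,14}  ✓accept
'c' @ 4: {1,9,10,11,12,13,14}  ✓accept
end set {1,9,10,11,12,13,14} — state 1 in

Answer: ACCEPT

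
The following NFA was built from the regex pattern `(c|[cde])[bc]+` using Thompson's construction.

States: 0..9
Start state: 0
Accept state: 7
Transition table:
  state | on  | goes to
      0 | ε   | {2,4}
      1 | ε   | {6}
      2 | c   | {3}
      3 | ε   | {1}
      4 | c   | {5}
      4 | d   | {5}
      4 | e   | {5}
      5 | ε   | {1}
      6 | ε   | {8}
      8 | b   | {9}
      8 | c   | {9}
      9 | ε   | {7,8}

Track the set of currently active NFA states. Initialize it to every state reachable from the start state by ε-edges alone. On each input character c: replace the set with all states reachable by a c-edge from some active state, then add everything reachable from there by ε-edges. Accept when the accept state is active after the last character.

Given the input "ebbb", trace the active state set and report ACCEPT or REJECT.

Answer: ACCEPT

Derivation:
S₀ = ε-closure({0}) = {0,2,4}
'e' @ 1: {1,5,6,8}
'b' @ 2: {7,8,9}  [accepting]
'b' @ 3: {7,8,9}  [accepting]
'b' @ 4: {7,8,9}  [accepting]
after full input: {7,8,9}  (accept=7 in)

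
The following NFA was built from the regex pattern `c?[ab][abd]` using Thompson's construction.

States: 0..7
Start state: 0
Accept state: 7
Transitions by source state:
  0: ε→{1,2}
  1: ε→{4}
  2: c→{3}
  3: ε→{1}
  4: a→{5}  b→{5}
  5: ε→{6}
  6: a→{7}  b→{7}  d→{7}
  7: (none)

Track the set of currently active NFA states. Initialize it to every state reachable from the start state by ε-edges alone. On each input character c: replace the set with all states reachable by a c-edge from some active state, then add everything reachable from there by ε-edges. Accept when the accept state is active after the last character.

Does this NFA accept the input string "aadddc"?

Answer: REJECT

Steps:
S₀ = ε-closure({0}) = {0,1,2,4}
'a' @ 1: {5,6}
'a' @ 2: {7}  [accepting]
'd' @ 3: {}  — state set empty
rest 'ddc' ignored (set empty)
after full input: {}  (accept=7 not in)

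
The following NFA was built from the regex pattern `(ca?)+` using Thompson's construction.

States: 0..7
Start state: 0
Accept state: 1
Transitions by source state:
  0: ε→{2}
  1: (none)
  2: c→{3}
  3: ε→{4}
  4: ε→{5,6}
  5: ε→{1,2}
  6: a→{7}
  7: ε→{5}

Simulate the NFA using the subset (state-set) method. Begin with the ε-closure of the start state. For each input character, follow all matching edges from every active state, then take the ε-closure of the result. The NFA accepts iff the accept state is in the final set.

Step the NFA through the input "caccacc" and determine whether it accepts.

Answer: ACCEPT

Derivation:
initial (ε-close {0}): {0,2}
'c' @ 1: {1,2,3,4,5,6}  ✓accept
'a' @ 2: {1,2,5,7}  ✓accept
'c' @ 3: {1,2,3,4,5,6}  ✓accept
'c' @ 4: {1,2,3,4,5,6}  ✓accept
'a' @ 5: {1,2,5,7}  ✓accept
'c' @ 6: {1,2,3,4,5,6}  ✓accept
'c' @ 7: {1,2,3,4,5,6}  ✓accept
after full input: {1,2,3,4,5,6}  (accept=1 in)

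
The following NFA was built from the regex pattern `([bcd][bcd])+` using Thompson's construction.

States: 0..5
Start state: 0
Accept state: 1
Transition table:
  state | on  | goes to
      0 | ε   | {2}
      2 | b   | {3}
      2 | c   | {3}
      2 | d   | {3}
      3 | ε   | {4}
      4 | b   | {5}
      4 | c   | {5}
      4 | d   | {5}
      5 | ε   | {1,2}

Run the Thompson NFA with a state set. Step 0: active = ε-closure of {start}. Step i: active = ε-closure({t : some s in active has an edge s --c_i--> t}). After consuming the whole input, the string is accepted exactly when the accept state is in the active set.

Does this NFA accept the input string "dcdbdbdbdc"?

Answer: ACCEPT

Derivation:
S₀ = ε-closure({0}) = {0,2}
'd' @ 1: {3,4}
'c' @ 2: {1,2,5}  [accepting]
'd' @ 3: {3,4}
'b' @ 4: {1,2,5}  [accepting]
'd' @ 5: {3,4}
'b' @ 6: {1,2,5}  [accepting]
'd' @ 7: {3,4}
'b' @ 8: {1,2,5}  [accepting]
'd' @ 9: {3,4}
'c' @ 10: {1,2,5}  [accepting]
final: {1,2,5}; accept 1 in set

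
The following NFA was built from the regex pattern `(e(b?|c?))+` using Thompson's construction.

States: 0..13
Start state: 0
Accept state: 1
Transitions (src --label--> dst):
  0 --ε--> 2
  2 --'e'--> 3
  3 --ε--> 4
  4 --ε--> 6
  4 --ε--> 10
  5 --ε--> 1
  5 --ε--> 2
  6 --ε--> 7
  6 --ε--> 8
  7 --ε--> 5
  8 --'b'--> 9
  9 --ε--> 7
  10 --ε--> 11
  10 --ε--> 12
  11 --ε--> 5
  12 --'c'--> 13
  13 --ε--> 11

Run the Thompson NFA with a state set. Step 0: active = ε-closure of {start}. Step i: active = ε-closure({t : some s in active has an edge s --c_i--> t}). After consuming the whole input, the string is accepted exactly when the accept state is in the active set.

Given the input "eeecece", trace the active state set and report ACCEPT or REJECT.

initial (ε-close {0}): {0,2}
'e' @ 1: {1,2,3,4,5,6,7,8,10,11,12}  (accept∈set)
'e' @ 2: {1,2,3,4,5,6,7,8,10,11,12}  (accept∈set)
'e' @ 3: {1,2,3,4,5,6,7,8,10,11,12}  (accept∈set)
'c' @ 4: {1,2,5,11,13}  (accept∈set)
'e' @ 5: {1,2,3,4,5,6,7,8,10,11,12}  (accept∈set)
'c' @ 6: {1,2,5,11,13}  (accept∈set)
'e' @ 7: {1,2,3,4,5,6,7,8,10,11,12}  (accept∈set)
after full input: {1,2,3,4,5,6,7,8,10,11,12}  (accept=1 in)

Answer: ACCEPT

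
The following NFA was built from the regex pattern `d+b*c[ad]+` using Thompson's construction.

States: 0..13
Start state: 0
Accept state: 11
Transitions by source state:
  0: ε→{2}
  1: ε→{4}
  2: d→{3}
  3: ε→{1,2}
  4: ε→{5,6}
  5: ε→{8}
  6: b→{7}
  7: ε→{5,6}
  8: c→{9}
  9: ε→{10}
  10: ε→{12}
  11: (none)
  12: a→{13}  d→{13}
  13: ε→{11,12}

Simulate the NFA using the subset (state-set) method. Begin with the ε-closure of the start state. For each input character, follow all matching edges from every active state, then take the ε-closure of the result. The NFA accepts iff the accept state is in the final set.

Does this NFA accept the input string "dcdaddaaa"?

start: ε-closure({0}) = {0,2}
'd' @ 1: {1,2,3,4,5,6,8}
'c' @ 2: {9,10,12}
'd' @ 3: {11,12,13}  ✓accept
'a' @ 4: {11,12,13}  ✓accept
'd' @ 5: {11,12,13}  ✓accept
'd' @ 6: {11,12,13}  ✓accept
'a' @ 7: {11,12,13}  ✓accept
'a' @ 8: {11,12,13}  ✓accept
'a' @ 9: {11,12,13}  ✓accept
after full input: {11,12,13}  (accept=11 in)

Answer: ACCEPT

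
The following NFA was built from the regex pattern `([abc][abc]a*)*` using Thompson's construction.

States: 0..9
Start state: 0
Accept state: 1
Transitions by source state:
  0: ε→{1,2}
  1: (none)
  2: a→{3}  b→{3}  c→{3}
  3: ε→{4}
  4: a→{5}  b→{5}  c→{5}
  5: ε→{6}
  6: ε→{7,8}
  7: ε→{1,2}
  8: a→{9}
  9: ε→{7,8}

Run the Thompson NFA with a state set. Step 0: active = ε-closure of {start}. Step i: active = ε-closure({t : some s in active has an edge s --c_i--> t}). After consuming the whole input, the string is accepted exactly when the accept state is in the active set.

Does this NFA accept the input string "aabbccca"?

S₀ = ε-closure({0}) = {0,1,2}
'a' @ 1: {3,4}
'a' @ 2: {1,2,5,6,7,8}  (accept∈set)
'b' @ 3: {3,4}
'b' @ 4: {1,2,5,6,7,8}  (accept∈set)
'c' @ 5: {3,4}
'c' @ 6: {1,2,5,6,7,8}  (accept∈set)
'c' @ 7: {3,4}
'a' @ 8: {1,2,5,6,7,8}  (accept∈set)
end set {1,2,5,6,7,8} — state 1 in

Answer: ACCEPT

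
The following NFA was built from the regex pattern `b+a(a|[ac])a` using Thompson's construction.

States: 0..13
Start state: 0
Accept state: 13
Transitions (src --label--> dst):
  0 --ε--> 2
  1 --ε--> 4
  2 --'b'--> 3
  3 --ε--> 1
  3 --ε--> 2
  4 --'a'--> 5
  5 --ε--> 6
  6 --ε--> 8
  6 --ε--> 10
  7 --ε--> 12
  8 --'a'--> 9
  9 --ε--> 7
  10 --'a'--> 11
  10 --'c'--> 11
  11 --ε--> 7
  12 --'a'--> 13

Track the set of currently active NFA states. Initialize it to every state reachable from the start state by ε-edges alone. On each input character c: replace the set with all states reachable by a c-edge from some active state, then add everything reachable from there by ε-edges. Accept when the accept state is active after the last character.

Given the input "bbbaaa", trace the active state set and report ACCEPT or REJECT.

Answer: ACCEPT

Trace:
start: ε-closure({0}) = {0,2}
'b' @ 1: {1,2,3,4}
'b' @ 2: {1,2,3,4}
'b' @ 3: {1,2,3,4}
'a' @ 4: {5,6,8,10}
'a' @ 5: {7,9,11,12}
'a' @ 6: {13}  ✓accept
final: {13}; accept 13 in set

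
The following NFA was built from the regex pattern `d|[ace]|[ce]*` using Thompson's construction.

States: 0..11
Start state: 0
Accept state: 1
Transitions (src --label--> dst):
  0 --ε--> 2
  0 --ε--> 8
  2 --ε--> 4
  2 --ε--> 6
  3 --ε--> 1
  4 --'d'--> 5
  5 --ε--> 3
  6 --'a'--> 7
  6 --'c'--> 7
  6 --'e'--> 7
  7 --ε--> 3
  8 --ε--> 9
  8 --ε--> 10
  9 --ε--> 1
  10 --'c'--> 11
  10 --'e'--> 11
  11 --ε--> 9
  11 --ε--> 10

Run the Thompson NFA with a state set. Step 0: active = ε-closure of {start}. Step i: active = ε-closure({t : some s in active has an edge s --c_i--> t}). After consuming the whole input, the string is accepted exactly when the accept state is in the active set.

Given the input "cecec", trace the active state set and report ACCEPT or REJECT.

Answer: ACCEPT

Trace:
S₀ = ε-closure({0}) = {0,1,2,4,6,8,9,10}
'c' @ 1: {1,3,7,9,10,11}  ✓accept
'e' @ 2: {1,9,10,11}  ✓accept
'c' @ 3: {1,9,10,11}  ✓accept
'e' @ 4: {1,9,10,11}  ✓accept
'c' @ 5: {1,9,10,11}  ✓accept
end set {1,9,10,11} — state 1 in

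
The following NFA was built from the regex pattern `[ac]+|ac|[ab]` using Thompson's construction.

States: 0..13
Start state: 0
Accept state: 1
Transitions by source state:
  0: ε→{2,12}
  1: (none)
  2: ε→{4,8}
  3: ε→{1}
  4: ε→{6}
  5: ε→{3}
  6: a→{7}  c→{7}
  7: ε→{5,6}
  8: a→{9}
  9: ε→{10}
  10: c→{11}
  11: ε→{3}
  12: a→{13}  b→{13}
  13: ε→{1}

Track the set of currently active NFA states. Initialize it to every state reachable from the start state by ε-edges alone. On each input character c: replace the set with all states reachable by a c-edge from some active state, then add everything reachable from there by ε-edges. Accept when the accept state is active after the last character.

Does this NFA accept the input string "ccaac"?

initial (ε-close {0}): {0,2,4,6,8,12}
'c' @ 1: {1,3,5,6,7}  (accept∈set)
'c' @ 2: {1,3,5,6,7}  (accept∈set)
'a' @ 3: {1,3,5,6,7}  (accept∈set)
'a' @ 4: {1,3,5,6,7}  (accept∈set)
'c' @ 5: {1,3,5,6,7}  (accept∈set)
final: {1,3,5,6,7}; accept 1 in set

Answer: ACCEPT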